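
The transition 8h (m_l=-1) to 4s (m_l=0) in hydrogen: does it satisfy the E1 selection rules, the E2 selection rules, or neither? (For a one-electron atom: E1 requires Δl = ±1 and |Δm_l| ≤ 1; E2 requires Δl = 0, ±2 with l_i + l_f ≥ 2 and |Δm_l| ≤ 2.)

neither

Δl = 0 − 5 = -5; l_i + l_f = 5.
Δm_l = +1.
E1 (Δl = ±1, |Δm_l| ≤ 1): not satisfied.
E2 (Δl = 0,±2, l_i+l_f ≥ 2, |Δm_l| ≤ 2): not satisfied.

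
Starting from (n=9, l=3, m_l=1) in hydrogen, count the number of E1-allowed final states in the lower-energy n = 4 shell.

3

E1 requires Δl = ±1, so l_f ∈ {2, 4}; with 0 ≤ l_f ≤ n_f−1 = 3, the allowed l_f values are {2}.
For l_f = 2: m_f ∈ {m_i−1, m_i, m_i+1} ∩ [−2, 2] = {0, 1, 2} → 3 states.
Total: 3.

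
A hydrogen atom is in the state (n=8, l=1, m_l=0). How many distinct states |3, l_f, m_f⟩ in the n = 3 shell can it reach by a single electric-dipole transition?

E1 requires Δl = ±1, so l_f ∈ {0, 2}; with 0 ≤ l_f ≤ n_f−1 = 2, the allowed l_f values are {0, 2}.
For l_f = 0: m_f ∈ {m_i−1, m_i, m_i+1} ∩ [−0, 0] = {0} → 1 state.
For l_f = 2: m_f ∈ {m_i−1, m_i, m_i+1} ∩ [−2, 2] = {-1, 0, 1} → 3 states.
Total: 4.

4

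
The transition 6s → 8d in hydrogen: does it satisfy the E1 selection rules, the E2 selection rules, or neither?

E2

Δl = 2 − 0 = +2; l_i + l_f = 2.
E1 (Δl = ±1): not satisfied.
E2 (Δl = 0,±2, l_i+l_f ≥ 2): satisfied.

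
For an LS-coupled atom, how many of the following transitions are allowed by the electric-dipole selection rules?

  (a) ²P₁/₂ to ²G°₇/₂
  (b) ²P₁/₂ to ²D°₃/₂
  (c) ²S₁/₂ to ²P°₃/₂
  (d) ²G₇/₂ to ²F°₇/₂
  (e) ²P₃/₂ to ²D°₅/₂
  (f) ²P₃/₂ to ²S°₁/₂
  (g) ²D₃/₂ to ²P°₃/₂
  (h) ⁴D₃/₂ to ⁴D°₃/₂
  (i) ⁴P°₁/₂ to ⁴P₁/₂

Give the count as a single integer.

(a) forbidden (ΔL, ΔJ fail)
(b) allowed
(c) allowed
(d) allowed
(e) allowed
(f) allowed
(g) allowed
(h) allowed
(i) allowed
Total allowed: 8 of 9.

8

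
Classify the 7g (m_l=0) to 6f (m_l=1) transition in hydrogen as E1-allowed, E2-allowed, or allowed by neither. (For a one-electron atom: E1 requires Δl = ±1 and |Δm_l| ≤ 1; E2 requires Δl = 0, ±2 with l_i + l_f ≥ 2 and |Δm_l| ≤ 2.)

Δl = 3 − 4 = -1; l_i + l_f = 7.
Δm_l = +1.
E1 (Δl = ±1, |Δm_l| ≤ 1): satisfied.
E2 (Δl = 0,±2, l_i+l_f ≥ 2, |Δm_l| ≤ 2): not satisfied.

E1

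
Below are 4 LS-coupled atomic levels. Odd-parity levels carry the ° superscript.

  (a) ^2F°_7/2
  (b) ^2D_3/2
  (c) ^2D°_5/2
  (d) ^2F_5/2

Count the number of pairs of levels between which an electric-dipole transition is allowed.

3

(a)–(b): forbidden (ΔJ).
(a)–(c): forbidden (parity).
(a)–(d): allowed.
(b)–(c): allowed.
(b)–(d): forbidden (parity).
(c)–(d): allowed.
Allowed pairs: 3 of 6.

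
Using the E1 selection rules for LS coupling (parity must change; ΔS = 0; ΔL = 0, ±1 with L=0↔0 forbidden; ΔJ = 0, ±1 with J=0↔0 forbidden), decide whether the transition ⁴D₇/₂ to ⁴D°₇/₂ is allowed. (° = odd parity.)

Reading off the term symbols: S 3/2→3/2, L 2→2, J 7/2→7/2, parity even→odd.
Parity must change: even → odd — satisfied.
ΔS = 0: S: 3/2 → 3/2 — satisfied.
ΔL = 0, ±1 (not L=0↔0): L: 2 → 2, ΔL = +0 — satisfied.
ΔJ = 0, ±1 (not J=0↔0): J: 7/2 → 7/2, ΔJ = +0 — satisfied.
All four E1 rules are satisfied.

allowed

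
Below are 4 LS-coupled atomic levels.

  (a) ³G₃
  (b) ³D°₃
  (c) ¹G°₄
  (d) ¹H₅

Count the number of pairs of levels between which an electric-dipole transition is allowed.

1

(a)–(b): forbidden (ΔL).
(a)–(c): forbidden (ΔS).
(a)–(d): forbidden (parity, ΔS, ΔJ).
(b)–(c): forbidden (parity, ΔS, ΔL).
(b)–(d): forbidden (ΔS, ΔL, ΔJ).
(c)–(d): allowed.
Allowed pairs: 1 of 6.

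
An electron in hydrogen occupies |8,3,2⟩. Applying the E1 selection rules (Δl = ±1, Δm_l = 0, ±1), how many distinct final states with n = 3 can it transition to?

2

E1 requires Δl = ±1, so l_f ∈ {2, 4}; with 0 ≤ l_f ≤ n_f−1 = 2, the allowed l_f values are {2}.
For l_f = 2: m_f ∈ {m_i−1, m_i, m_i+1} ∩ [−2, 2] = {1, 2} → 2 states.
Total: 2.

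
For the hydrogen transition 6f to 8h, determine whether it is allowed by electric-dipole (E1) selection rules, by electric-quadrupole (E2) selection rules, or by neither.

E2

Δl = 5 − 3 = +2; l_i + l_f = 8.
E1 (Δl = ±1): not satisfied.
E2 (Δl = 0,±2, l_i+l_f ≥ 2): satisfied.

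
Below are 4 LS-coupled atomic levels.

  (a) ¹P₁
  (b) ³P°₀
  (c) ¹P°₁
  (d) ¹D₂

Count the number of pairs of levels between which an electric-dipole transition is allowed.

(a)–(b): forbidden (ΔS).
(a)–(c): allowed.
(a)–(d): forbidden (parity).
(b)–(c): forbidden (parity, ΔS).
(b)–(d): forbidden (ΔS, ΔJ).
(c)–(d): allowed.
Allowed pairs: 2 of 6.

2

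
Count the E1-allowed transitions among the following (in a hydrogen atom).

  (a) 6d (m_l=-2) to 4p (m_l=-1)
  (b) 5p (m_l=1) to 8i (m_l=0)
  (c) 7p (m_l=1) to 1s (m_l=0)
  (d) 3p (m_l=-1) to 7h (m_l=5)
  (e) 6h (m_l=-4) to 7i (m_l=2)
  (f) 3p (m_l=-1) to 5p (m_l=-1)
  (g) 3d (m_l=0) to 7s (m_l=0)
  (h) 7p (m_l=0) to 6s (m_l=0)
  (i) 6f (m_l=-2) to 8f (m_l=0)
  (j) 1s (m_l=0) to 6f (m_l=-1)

3

(a) allowed
(b) forbidden — Δl = +5 (E1 requires Δl = ±1)
(c) allowed
(d) forbidden — Δl = +4 (E1 requires Δl = ±1); Δm_l = +6 (E1 requires Δm_l = 0, ±1)
(e) forbidden — Δm_l = +6 (E1 requires Δm_l = 0, ±1)
(f) forbidden — Δl = +0 (E1 requires Δl = ±1)
(g) forbidden — Δl = -2 (E1 requires Δl = ±1)
(h) allowed
(i) forbidden — Δl = +0 (E1 requires Δl = ±1); Δm_l = +2 (E1 requires Δm_l = 0, ±1)
(j) forbidden — Δl = +3 (E1 requires Δl = ±1)
Total allowed: 3 of 10.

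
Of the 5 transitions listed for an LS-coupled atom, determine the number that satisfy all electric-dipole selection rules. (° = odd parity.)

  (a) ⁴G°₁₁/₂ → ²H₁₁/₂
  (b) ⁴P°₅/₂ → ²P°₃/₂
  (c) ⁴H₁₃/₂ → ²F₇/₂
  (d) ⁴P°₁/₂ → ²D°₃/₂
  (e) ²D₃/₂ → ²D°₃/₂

(a) forbidden (ΔS fails)
(b) forbidden (parity, ΔS fail)
(c) forbidden (parity, ΔS, ΔL, ΔJ fail)
(d) forbidden (parity, ΔS fail)
(e) allowed
Total allowed: 1 of 5.

1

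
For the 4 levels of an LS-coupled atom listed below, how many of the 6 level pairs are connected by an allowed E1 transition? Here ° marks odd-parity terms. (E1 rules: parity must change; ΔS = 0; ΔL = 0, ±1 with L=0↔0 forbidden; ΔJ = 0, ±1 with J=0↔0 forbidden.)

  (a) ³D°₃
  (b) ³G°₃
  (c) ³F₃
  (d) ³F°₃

(a)–(b): forbidden (parity, ΔL).
(a)–(c): allowed.
(a)–(d): forbidden (parity).
(b)–(c): allowed.
(b)–(d): forbidden (parity).
(c)–(d): allowed.
Allowed pairs: 3 of 6.

3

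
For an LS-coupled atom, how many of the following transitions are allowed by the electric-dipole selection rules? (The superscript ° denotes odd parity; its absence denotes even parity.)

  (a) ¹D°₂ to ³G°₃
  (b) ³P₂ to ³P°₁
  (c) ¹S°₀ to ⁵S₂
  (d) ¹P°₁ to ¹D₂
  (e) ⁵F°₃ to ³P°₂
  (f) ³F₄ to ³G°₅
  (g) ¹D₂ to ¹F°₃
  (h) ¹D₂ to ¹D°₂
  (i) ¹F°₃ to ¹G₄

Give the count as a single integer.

6

(a) forbidden (parity, ΔS, ΔL fail)
(b) allowed
(c) forbidden (ΔS, ΔL, ΔJ fail)
(d) allowed
(e) forbidden (parity, ΔS, ΔL fail)
(f) allowed
(g) allowed
(h) allowed
(i) allowed
Total allowed: 6 of 9.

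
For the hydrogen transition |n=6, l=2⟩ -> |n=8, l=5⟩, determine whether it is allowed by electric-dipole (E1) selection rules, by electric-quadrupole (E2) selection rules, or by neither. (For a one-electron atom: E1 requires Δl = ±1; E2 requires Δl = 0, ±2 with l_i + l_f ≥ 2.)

neither

Δl = 5 − 2 = +3; l_i + l_f = 7.
E1 (Δl = ±1): not satisfied.
E2 (Δl = 0,±2, l_i+l_f ≥ 2): not satisfied.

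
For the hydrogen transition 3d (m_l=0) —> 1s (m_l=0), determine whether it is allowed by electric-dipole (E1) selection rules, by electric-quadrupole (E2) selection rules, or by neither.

E2

Δl = 0 − 2 = -2; l_i + l_f = 2.
Δm_l = +0.
E1 (Δl = ±1, |Δm_l| ≤ 1): not satisfied.
E2 (Δl = 0,±2, l_i+l_f ≥ 2, |Δm_l| ≤ 2): satisfied.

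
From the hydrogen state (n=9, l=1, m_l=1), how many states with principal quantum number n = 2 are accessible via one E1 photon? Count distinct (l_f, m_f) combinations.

1

E1 requires Δl = ±1, so l_f ∈ {0, 2}; with 0 ≤ l_f ≤ n_f−1 = 1, the allowed l_f values are {0}.
For l_f = 0: m_f ∈ {m_i−1, m_i, m_i+1} ∩ [−0, 0] = {0} → 1 state.
Total: 1.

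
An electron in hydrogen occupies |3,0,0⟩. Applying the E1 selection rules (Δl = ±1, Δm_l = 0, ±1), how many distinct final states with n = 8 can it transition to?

3

E1 requires Δl = ±1, so l_f ∈ {-1, 1}; with 0 ≤ l_f ≤ n_f−1 = 7, the allowed l_f values are {1}.
For l_f = 1: m_f ∈ {m_i−1, m_i, m_i+1} ∩ [−1, 1] = {-1, 0, 1} → 3 states.
Total: 3.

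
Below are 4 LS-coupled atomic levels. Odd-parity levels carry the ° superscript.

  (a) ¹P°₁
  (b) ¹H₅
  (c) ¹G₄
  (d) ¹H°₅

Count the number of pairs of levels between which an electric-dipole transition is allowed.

(a)–(b): forbidden (ΔL, ΔJ).
(a)–(c): forbidden (ΔL, ΔJ).
(a)–(d): forbidden (parity, ΔL, ΔJ).
(b)–(c): forbidden (parity).
(b)–(d): allowed.
(c)–(d): allowed.
Allowed pairs: 2 of 6.

2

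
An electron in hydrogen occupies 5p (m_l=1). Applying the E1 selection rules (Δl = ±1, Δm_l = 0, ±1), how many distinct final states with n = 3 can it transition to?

E1 requires Δl = ±1, so l_f ∈ {0, 2}; with 0 ≤ l_f ≤ n_f−1 = 2, the allowed l_f values are {0, 2}.
For l_f = 0: m_f ∈ {m_i−1, m_i, m_i+1} ∩ [−0, 0] = {0} → 1 state.
For l_f = 2: m_f ∈ {m_i−1, m_i, m_i+1} ∩ [−2, 2] = {0, 1, 2} → 3 states.
Total: 4.

4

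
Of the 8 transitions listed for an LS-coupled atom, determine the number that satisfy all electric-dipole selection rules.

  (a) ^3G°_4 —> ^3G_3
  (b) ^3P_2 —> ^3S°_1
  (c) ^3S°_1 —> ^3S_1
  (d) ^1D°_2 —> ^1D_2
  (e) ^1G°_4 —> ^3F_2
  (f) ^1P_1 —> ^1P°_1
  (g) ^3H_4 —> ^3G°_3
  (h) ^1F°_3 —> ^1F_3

6

(a) allowed
(b) allowed
(c) forbidden (ΔL fails)
(d) allowed
(e) forbidden (ΔS, ΔJ fail)
(f) allowed
(g) allowed
(h) allowed
Total allowed: 6 of 8.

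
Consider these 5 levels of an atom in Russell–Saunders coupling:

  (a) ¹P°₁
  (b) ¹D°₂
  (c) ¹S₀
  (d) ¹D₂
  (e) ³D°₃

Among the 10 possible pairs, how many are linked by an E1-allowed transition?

(a)–(b): forbidden (parity).
(a)–(c): allowed.
(a)–(d): allowed.
(a)–(e): forbidden (parity, ΔS, ΔJ).
(b)–(c): forbidden (ΔL, ΔJ).
(b)–(d): allowed.
(b)–(e): forbidden (parity, ΔS).
(c)–(d): forbidden (parity, ΔL, ΔJ).
(c)–(e): forbidden (ΔS, ΔL, ΔJ).
(d)–(e): forbidden (ΔS).
Allowed pairs: 3 of 10.

3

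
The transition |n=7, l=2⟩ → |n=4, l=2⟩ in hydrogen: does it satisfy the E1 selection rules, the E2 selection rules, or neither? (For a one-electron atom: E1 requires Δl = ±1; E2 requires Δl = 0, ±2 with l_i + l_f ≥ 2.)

E2

Δl = 2 − 2 = +0; l_i + l_f = 4.
E1 (Δl = ±1): not satisfied.
E2 (Δl = 0,±2, l_i+l_f ≥ 2): satisfied.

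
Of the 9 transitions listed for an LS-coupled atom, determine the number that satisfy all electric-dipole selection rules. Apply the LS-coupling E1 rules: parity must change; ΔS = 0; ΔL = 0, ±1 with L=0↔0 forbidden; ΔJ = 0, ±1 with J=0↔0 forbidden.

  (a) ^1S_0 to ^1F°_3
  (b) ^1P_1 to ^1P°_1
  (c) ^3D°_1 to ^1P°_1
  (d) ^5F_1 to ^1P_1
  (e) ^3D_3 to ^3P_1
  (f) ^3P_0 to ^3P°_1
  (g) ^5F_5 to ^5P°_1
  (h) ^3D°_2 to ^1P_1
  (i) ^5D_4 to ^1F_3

2

(a) forbidden (ΔL, ΔJ fail)
(b) allowed
(c) forbidden (parity, ΔS fail)
(d) forbidden (parity, ΔS, ΔL fail)
(e) forbidden (parity, ΔJ fail)
(f) allowed
(g) forbidden (ΔL, ΔJ fail)
(h) forbidden (ΔS fails)
(i) forbidden (parity, ΔS fail)
Total allowed: 2 of 9.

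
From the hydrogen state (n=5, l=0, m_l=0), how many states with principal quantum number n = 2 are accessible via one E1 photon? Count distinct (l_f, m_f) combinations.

3

E1 requires Δl = ±1, so l_f ∈ {-1, 1}; with 0 ≤ l_f ≤ n_f−1 = 1, the allowed l_f values are {1}.
For l_f = 1: m_f ∈ {m_i−1, m_i, m_i+1} ∩ [−1, 1] = {-1, 0, 1} → 3 states.
Total: 3.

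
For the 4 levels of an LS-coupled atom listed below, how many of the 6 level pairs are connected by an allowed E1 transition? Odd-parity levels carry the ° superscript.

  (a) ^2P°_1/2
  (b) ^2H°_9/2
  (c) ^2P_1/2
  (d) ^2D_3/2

2

(a)–(b): forbidden (parity, ΔL, ΔJ).
(a)–(c): allowed.
(a)–(d): allowed.
(b)–(c): forbidden (ΔL, ΔJ).
(b)–(d): forbidden (ΔL, ΔJ).
(c)–(d): forbidden (parity).
Allowed pairs: 2 of 6.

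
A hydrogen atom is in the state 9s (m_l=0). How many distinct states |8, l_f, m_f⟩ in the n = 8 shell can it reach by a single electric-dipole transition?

E1 requires Δl = ±1, so l_f ∈ {-1, 1}; with 0 ≤ l_f ≤ n_f−1 = 7, the allowed l_f values are {1}.
For l_f = 1: m_f ∈ {m_i−1, m_i, m_i+1} ∩ [−1, 1] = {-1, 0, 1} → 3 states.
Total: 3.

3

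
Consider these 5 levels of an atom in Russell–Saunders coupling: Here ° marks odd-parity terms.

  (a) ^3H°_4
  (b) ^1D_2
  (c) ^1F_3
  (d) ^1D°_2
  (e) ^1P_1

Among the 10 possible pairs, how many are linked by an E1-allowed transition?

3

(a)–(b): forbidden (ΔS, ΔL, ΔJ).
(a)–(c): forbidden (ΔS, ΔL).
(a)–(d): forbidden (parity, ΔS, ΔL, ΔJ).
(a)–(e): forbidden (ΔS, ΔL, ΔJ).
(b)–(c): forbidden (parity).
(b)–(d): allowed.
(b)–(e): forbidden (parity).
(c)–(d): allowed.
(c)–(e): forbidden (parity, ΔL, ΔJ).
(d)–(e): allowed.
Allowed pairs: 3 of 10.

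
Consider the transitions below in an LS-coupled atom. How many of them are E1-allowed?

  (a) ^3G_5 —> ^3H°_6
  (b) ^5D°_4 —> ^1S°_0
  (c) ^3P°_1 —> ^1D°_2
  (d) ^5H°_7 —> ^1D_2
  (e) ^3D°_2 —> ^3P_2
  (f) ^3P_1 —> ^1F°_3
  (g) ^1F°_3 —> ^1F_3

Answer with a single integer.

3

(a) allowed
(b) forbidden (parity, ΔS, ΔL, ΔJ fail)
(c) forbidden (parity, ΔS fail)
(d) forbidden (ΔS, ΔL, ΔJ fail)
(e) allowed
(f) forbidden (ΔS, ΔL, ΔJ fail)
(g) allowed
Total allowed: 3 of 7.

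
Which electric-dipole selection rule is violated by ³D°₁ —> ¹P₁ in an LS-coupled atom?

Initial level: S=1, L=2, J=1, parity odd. Final level: S=0, L=1, J=1, parity even.
ΔL = 0, ±1 (not L=0↔0): L: 2 → 1, ΔL = -1 — ok.
ΔJ = 0, ±1 (not J=0↔0): J: 1 → 1, ΔJ = +0 — ok.
ΔS = 0: S: 1 → 0 — fails.
Parity must change: odd → even — ok.

the ΔS = 0 rule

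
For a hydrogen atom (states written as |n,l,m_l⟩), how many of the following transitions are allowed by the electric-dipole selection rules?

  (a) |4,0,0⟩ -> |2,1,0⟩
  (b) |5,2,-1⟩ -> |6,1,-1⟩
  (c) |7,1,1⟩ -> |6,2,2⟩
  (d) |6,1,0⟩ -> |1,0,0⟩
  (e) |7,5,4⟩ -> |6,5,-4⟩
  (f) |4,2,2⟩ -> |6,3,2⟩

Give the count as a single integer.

5

(a) allowed
(b) allowed
(c) allowed
(d) allowed
(e) forbidden — Δl = +0 (E1 requires Δl = ±1); Δm_l = -8 (E1 requires Δm_l = 0, ±1)
(f) allowed
Total allowed: 5 of 6.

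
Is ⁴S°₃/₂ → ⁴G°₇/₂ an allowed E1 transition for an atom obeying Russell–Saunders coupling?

forbidden

Reading off the term symbols: S 3/2→3/2, L 0→4, J 3/2→7/2, parity odd→odd.
Parity must change: odd → odd — ✗.
ΔS = 0: S: 3/2 → 3/2 — ✓.
ΔL = 0, ±1 (not L=0↔0): L: 0 → 4, ΔL = +4 — ✗.
ΔJ = 0, ±1 (not J=0↔0): J: 3/2 → 7/2, ΔJ = +2 — ✗.
Rule(s) violated: parity, ΔL, ΔJ.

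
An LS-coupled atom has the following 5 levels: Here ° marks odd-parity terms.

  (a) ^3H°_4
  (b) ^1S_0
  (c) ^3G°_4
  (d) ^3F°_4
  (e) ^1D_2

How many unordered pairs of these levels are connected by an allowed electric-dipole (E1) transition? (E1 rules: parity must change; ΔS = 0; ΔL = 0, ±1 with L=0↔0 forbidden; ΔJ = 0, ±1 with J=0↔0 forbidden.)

(a)–(b): forbidden (ΔS, ΔL, ΔJ).
(a)–(c): forbidden (parity).
(a)–(d): forbidden (parity, ΔL).
(a)–(e): forbidden (ΔS, ΔL, ΔJ).
(b)–(c): forbidden (ΔS, ΔL, ΔJ).
(b)–(d): forbidden (ΔS, ΔL, ΔJ).
(b)–(e): forbidden (parity, ΔL, ΔJ).
(c)–(d): forbidden (parity).
(c)–(e): forbidden (ΔS, ΔL, ΔJ).
(d)–(e): forbidden (ΔS, ΔJ).
Allowed pairs: 0 of 10.

0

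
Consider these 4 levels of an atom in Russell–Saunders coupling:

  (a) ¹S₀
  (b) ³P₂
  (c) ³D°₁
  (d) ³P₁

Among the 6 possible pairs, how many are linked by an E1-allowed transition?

(a)–(b): forbidden (parity, ΔS, ΔJ).
(a)–(c): forbidden (ΔS, ΔL).
(a)–(d): forbidden (parity, ΔS).
(b)–(c): allowed.
(b)–(d): forbidden (parity).
(c)–(d): allowed.
Allowed pairs: 2 of 6.

2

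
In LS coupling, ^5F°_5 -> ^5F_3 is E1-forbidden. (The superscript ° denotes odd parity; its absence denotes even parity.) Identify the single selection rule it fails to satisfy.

Initial level: S=2, L=3, J=5, parity odd. Final level: S=2, L=3, J=3, parity even.
Parity must change: odd → even — ✓.
ΔS = 0: S: 2 → 2 — ✓.
ΔL = 0, ±1 (not L=0↔0): L: 3 → 3, ΔL = +0 — ✓.
ΔJ = 0, ±1 (not J=0↔0): J: 5 → 3, ΔJ = -2 — ✗.

the ΔJ = 0, ±1 rule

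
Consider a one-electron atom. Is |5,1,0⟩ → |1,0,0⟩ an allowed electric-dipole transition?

Δl = 0 − 1 = -1; the E1 rule Δl = ±1 is satisfied.
m_l: 0 → 0 (Δm_l = +0). |Δm_l| ≤ 1 satisfied.
All E1 selection rules are satisfied.

allowed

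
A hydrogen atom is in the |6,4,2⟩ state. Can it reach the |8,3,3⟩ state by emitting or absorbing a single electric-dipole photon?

allowed

Δl = 3 − 4 = -1; the E1 rule Δl = ±1 is satisfied.
Δm_l = 3 − (2) = +1. E1 requires Δm_l = 0, ±1: satisfied.
All E1 selection rules are satisfied.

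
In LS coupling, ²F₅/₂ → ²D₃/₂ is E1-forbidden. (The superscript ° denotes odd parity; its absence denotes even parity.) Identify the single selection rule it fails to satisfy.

parity

Initial level: S=1/2, L=3, J=5/2, parity even. Final level: S=1/2, L=2, J=3/2, parity even.
ΔL = 0, ±1 (not L=0↔0): L: 3 → 2, ΔL = -1 — ok.
ΔJ = 0, ±1 (not J=0↔0): J: 5/2 → 3/2, ΔJ = -1 — ok.
ΔS = 0: S: 1/2 → 1/2 — ok.
Parity must change: even → even — fails.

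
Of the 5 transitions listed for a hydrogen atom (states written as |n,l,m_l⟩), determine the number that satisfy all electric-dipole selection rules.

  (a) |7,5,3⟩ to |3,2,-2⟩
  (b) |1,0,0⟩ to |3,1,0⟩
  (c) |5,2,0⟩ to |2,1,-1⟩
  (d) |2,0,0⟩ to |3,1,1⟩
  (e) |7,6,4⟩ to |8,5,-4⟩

(a) forbidden — Δl = -3 (E1 requires Δl = ±1); Δm_l = -5 (E1 requires Δm_l = 0, ±1)
(b) allowed
(c) allowed
(d) allowed
(e) forbidden — Δm_l = -8 (E1 requires Δm_l = 0, ±1)
Total allowed: 3 of 5.

3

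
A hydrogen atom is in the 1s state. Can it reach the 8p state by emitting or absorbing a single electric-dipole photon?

allowed

Δl = 1 − 0 = +1; the E1 rule Δl = ±1 is ✓.
All E1 selection rules are satisfied.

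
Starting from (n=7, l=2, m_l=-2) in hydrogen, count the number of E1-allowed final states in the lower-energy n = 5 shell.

4

E1 requires Δl = ±1, so l_f ∈ {1, 3}; with 0 ≤ l_f ≤ n_f−1 = 4, the allowed l_f values are {1, 3}.
For l_f = 1: m_f ∈ {m_i−1, m_i, m_i+1} ∩ [−1, 1] = {-1} → 1 state.
For l_f = 3: m_f ∈ {m_i−1, m_i, m_i+1} ∩ [−3, 3] = {-3, -2, -1} → 3 states.
Total: 4.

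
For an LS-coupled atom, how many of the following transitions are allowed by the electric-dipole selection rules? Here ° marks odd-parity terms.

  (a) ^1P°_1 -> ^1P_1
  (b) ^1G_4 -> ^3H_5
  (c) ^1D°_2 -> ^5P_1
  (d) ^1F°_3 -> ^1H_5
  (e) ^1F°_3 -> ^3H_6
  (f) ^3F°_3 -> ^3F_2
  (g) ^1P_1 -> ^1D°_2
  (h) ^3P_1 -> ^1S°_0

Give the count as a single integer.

(a) allowed
(b) forbidden (parity, ΔS fail)
(c) forbidden (ΔS fails)
(d) forbidden (ΔL, ΔJ fail)
(e) forbidden (ΔS, ΔL, ΔJ fail)
(f) allowed
(g) allowed
(h) forbidden (ΔS fails)
Total allowed: 3 of 8.

3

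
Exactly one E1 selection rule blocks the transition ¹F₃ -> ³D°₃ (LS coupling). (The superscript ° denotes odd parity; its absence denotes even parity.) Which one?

Initial level: S=0, L=3, J=3, parity even. Final level: S=1, L=2, J=3, parity odd.
Parity must change: even → odd — ✓.
ΔS = 0: S: 0 → 1 — ✗.
ΔL = 0, ±1 (not L=0↔0): L: 3 → 2, ΔL = -1 — ✓.
ΔJ = 0, ±1 (not J=0↔0): J: 3 → 3, ΔJ = +0 — ✓.

the ΔS = 0 rule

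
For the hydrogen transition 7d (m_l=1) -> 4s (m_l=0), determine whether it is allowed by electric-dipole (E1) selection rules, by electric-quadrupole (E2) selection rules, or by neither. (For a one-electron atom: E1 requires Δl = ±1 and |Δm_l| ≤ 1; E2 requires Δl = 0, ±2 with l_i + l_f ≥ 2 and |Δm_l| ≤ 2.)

E2

Δl = 0 − 2 = -2; l_i + l_f = 2.
Δm_l = -1.
E1 (Δl = ±1, |Δm_l| ≤ 1): not satisfied.
E2 (Δl = 0,±2, l_i+l_f ≥ 2, |Δm_l| ≤ 2): satisfied.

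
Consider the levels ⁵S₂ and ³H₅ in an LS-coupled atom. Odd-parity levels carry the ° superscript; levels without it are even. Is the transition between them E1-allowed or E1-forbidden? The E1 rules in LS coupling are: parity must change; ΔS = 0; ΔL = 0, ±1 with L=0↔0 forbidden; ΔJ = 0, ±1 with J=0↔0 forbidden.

forbidden

Parity must change: even → even — violated.
ΔS = 0: S: 2 → 1 — violated.
ΔL = 0, ±1 (not L=0↔0): L: 0 → 5, ΔL = +5 — violated.
ΔJ = 0, ±1 (not J=0↔0): J: 2 → 5, ΔJ = +3 — violated.
Rule(s) violated: parity, ΔS, ΔL, ΔJ.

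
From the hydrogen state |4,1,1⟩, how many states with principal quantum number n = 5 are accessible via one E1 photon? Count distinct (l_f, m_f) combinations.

4

E1 requires Δl = ±1, so l_f ∈ {0, 2}; with 0 ≤ l_f ≤ n_f−1 = 4, the allowed l_f values are {0, 2}.
For l_f = 0: m_f ∈ {m_i−1, m_i, m_i+1} ∩ [−0, 0] = {0} → 1 state.
For l_f = 2: m_f ∈ {m_i−1, m_i, m_i+1} ∩ [−2, 2] = {0, 1, 2} → 3 states.
Total: 4.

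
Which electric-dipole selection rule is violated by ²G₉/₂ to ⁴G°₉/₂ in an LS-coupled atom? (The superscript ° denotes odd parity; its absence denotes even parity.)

the ΔS = 0 rule

Reading off the term symbols: S 1/2→3/2, L 4→4, J 9/2→9/2, parity even→odd.
Parity must change: even → odd — ✓.
ΔS = 0: S: 1/2 → 3/2 — ✗.
ΔL = 0, ±1 (not L=0↔0): L: 4 → 4, ΔL = +0 — ✓.
ΔJ = 0, ±1 (not J=0↔0): J: 9/2 → 9/2, ΔJ = +0 — ✓.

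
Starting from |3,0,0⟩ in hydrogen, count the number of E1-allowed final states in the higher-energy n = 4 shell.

E1 requires Δl = ±1, so l_f ∈ {-1, 1}; with 0 ≤ l_f ≤ n_f−1 = 3, the allowed l_f values are {1}.
For l_f = 1: m_f ∈ {m_i−1, m_i, m_i+1} ∩ [−1, 1] = {-1, 0, 1} → 3 states.
Total: 3.

3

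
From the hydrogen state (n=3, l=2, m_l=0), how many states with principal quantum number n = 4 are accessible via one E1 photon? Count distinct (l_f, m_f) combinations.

E1 requires Δl = ±1, so l_f ∈ {1, 3}; with 0 ≤ l_f ≤ n_f−1 = 3, the allowed l_f values are {1, 3}.
For l_f = 1: m_f ∈ {m_i−1, m_i, m_i+1} ∩ [−1, 1] = {-1, 0, 1} → 3 states.
For l_f = 3: m_f ∈ {m_i−1, m_i, m_i+1} ∩ [−3, 3] = {-1, 0, 1} → 3 states.
Total: 6.

6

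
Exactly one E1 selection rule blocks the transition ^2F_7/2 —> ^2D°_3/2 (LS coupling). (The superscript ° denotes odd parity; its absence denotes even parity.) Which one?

Initial level: S=1/2, L=3, J=7/2, parity even. Final level: S=1/2, L=2, J=3/2, parity odd.
Parity must change: even → odd — ✓.
ΔS = 0: S: 1/2 → 1/2 — ✓.
ΔL = 0, ±1 (not L=0↔0): L: 3 → 2, ΔL = -1 — ✓.
ΔJ = 0, ±1 (not J=0↔0): J: 7/2 → 3/2, ΔJ = -2 — ✗.

the ΔJ = 0, ±1 rule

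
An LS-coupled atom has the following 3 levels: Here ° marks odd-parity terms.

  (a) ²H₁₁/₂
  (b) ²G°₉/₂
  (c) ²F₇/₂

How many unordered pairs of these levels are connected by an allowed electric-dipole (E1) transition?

2

(a)–(b): allowed.
(a)–(c): forbidden (parity, ΔL, ΔJ).
(b)–(c): allowed.
Allowed pairs: 2 of 3.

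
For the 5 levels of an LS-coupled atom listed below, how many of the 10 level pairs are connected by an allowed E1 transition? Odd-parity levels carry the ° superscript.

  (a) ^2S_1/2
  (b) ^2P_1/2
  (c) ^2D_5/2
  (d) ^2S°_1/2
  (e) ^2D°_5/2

(a)–(b): forbidden (parity).
(a)–(c): forbidden (parity, ΔL, ΔJ).
(a)–(d): forbidden (ΔL).
(a)–(e): forbidden (ΔL, ΔJ).
(b)–(c): forbidden (parity, ΔJ).
(b)–(d): allowed.
(b)–(e): forbidden (ΔJ).
(c)–(d): forbidden (ΔL, ΔJ).
(c)–(e): allowed.
(d)–(e): forbidden (parity, ΔL, ΔJ).
Allowed pairs: 2 of 10.

2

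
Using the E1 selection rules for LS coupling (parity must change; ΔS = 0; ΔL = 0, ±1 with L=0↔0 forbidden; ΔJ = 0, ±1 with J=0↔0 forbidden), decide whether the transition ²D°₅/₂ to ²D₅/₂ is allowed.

Initial level: S=1/2, L=2, J=5/2, parity odd. Final level: S=1/2, L=2, J=5/2, parity even.
ΔJ = 0, ±1 (not J=0↔0): J: 5/2 → 5/2, ΔJ = +0 — ✓.
ΔS = 0: S: 1/2 → 1/2 — ✓.
Parity must change: odd → even — ✓.
ΔL = 0, ±1 (not L=0↔0): L: 2 → 2, ΔL = +0 — ✓.
All four E1 rules are satisfied.

allowed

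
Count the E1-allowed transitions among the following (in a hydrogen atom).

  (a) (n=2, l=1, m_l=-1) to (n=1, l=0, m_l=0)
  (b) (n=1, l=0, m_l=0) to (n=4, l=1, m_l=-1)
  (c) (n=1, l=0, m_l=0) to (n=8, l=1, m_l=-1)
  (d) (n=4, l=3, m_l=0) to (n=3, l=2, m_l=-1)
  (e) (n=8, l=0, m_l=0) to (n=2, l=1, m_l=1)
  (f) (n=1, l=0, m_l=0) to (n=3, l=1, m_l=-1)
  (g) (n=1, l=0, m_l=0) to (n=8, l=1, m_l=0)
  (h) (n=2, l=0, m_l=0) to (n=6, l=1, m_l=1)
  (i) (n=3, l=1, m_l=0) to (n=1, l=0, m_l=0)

(a) allowed
(b) allowed
(c) allowed
(d) allowed
(e) allowed
(f) allowed
(g) allowed
(h) allowed
(i) allowed
Total allowed: 9 of 9.

9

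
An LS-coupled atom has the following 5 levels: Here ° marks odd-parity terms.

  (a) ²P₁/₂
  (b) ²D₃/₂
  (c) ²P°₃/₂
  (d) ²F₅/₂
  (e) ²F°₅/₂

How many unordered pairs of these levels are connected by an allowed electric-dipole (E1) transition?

(a)–(b): forbidden (parity).
(a)–(c): allowed.
(a)–(d): forbidden (parity, ΔL, ΔJ).
(a)–(e): forbidden (ΔL, ΔJ).
(b)–(c): allowed.
(b)–(d): forbidden (parity).
(b)–(e): allowed.
(c)–(d): forbidden (ΔL).
(c)–(e): forbidden (parity, ΔL).
(d)–(e): allowed.
Allowed pairs: 4 of 10.

4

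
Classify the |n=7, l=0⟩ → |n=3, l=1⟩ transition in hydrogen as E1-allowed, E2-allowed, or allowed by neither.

E1

Δl = 1 − 0 = +1; l_i + l_f = 1.
E1 (Δl = ±1): satisfied.
E2 (Δl = 0,±2, l_i+l_f ≥ 2): not satisfied.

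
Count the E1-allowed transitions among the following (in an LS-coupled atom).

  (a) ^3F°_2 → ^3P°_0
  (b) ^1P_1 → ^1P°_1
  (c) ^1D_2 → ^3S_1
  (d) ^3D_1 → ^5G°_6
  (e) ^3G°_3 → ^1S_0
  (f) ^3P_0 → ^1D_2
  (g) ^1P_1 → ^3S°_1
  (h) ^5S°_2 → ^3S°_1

(a) forbidden (parity, ΔL, ΔJ fail)
(b) allowed
(c) forbidden (parity, ΔS, ΔL fail)
(d) forbidden (ΔS, ΔL, ΔJ fail)
(e) forbidden (ΔS, ΔL, ΔJ fail)
(f) forbidden (parity, ΔS, ΔJ fail)
(g) forbidden (ΔS fails)
(h) forbidden (parity, ΔS, ΔL fail)
Total allowed: 1 of 8.

1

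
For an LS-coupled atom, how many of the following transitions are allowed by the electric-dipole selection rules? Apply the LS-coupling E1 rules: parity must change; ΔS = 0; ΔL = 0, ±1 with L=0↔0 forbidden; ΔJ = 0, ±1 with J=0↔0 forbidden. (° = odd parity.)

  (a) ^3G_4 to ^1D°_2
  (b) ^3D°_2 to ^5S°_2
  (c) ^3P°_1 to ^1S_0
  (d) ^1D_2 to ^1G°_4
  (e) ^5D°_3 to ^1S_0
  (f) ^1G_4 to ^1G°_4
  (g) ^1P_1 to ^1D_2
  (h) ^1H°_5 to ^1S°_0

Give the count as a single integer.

(a) forbidden (ΔS, ΔL, ΔJ fail)
(b) forbidden (parity, ΔS, ΔL fail)
(c) forbidden (ΔS fails)
(d) forbidden (ΔL, ΔJ fail)
(e) forbidden (ΔS, ΔL, ΔJ fail)
(f) allowed
(g) forbidden (parity fails)
(h) forbidden (parity, ΔL, ΔJ fail)
Total allowed: 1 of 8.

1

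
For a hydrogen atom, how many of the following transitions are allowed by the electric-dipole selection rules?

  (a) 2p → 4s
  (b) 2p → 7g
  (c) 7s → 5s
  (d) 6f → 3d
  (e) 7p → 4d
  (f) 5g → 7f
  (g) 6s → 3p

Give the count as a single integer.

5

(a) allowed
(b) forbidden — Δl = +3 (E1 requires Δl = ±1)
(c) forbidden — Δl = +0 (E1 requires Δl = ±1)
(d) allowed
(e) allowed
(f) allowed
(g) allowed
Total allowed: 5 of 7.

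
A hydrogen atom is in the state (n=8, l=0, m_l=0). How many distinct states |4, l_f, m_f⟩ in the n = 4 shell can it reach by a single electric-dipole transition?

3

E1 requires Δl = ±1, so l_f ∈ {-1, 1}; with 0 ≤ l_f ≤ n_f−1 = 3, the allowed l_f values are {1}.
For l_f = 1: m_f ∈ {m_i−1, m_i, m_i+1} ∩ [−1, 1] = {-1, 0, 1} → 3 states.
Total: 3.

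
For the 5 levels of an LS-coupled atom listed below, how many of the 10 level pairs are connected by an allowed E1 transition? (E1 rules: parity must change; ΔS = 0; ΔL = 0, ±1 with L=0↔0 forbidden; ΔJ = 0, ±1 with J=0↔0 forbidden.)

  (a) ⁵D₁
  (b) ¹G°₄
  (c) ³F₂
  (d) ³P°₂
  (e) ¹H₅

1

(a)–(b): forbidden (ΔS, ΔL, ΔJ).
(a)–(c): forbidden (parity, ΔS).
(a)–(d): forbidden (ΔS).
(a)–(e): forbidden (parity, ΔS, ΔL, ΔJ).
(b)–(c): forbidden (ΔS, ΔJ).
(b)–(d): forbidden (parity, ΔS, ΔL, ΔJ).
(b)–(e): allowed.
(c)–(d): forbidden (ΔL).
(c)–(e): forbidden (parity, ΔS, ΔL, ΔJ).
(d)–(e): forbidden (ΔS, ΔL, ΔJ).
Allowed pairs: 1 of 10.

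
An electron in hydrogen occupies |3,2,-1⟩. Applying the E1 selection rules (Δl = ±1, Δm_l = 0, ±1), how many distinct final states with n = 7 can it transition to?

E1 requires Δl = ±1, so l_f ∈ {1, 3}; with 0 ≤ l_f ≤ n_f−1 = 6, the allowed l_f values are {1, 3}.
For l_f = 1: m_f ∈ {m_i−1, m_i, m_i+1} ∩ [−1, 1] = {-1, 0} → 2 states.
For l_f = 3: m_f ∈ {m_i−1, m_i, m_i+1} ∩ [−3, 3] = {-2, -1, 0} → 3 states.
Total: 5.

5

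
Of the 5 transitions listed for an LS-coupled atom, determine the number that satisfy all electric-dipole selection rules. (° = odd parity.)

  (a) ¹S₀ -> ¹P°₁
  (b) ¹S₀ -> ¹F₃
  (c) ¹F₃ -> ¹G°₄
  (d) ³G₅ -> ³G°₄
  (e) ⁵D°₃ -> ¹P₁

(a) allowed
(b) forbidden (parity, ΔL, ΔJ fail)
(c) allowed
(d) allowed
(e) forbidden (ΔS, ΔJ fail)
Total allowed: 3 of 5.

3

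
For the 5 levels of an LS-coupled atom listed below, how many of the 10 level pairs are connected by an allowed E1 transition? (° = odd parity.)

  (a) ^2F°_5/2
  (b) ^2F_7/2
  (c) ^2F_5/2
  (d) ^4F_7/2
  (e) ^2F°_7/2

4

(a)–(b): allowed.
(a)–(c): allowed.
(a)–(d): forbidden (ΔS).
(a)–(e): forbidden (parity).
(b)–(c): forbidden (parity).
(b)–(d): forbidden (parity, ΔS).
(b)–(e): allowed.
(c)–(d): forbidden (parity, ΔS).
(c)–(e): allowed.
(d)–(e): forbidden (ΔS).
Allowed pairs: 4 of 10.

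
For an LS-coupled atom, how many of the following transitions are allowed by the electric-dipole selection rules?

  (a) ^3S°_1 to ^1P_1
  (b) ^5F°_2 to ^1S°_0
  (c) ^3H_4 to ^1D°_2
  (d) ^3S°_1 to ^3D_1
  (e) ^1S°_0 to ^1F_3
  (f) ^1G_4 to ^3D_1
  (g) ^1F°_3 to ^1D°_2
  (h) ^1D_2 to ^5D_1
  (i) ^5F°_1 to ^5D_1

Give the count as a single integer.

(a) forbidden (ΔS fails)
(b) forbidden (parity, ΔS, ΔL, ΔJ fail)
(c) forbidden (ΔS, ΔL, ΔJ fail)
(d) forbidden (ΔL fails)
(e) forbidden (ΔL, ΔJ fail)
(f) forbidden (parity, ΔS, ΔL, ΔJ fail)
(g) forbidden (parity fails)
(h) forbidden (parity, ΔS fail)
(i) allowed
Total allowed: 1 of 9.

1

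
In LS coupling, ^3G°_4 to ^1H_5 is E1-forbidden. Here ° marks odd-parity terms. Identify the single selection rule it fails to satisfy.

the ΔS = 0 rule

Parity must change: odd → even — passes.
ΔS = 0: S: 1 → 0 — fails.
ΔL = 0, ±1 (not L=0↔0): L: 4 → 5, ΔL = +1 — passes.
ΔJ = 0, ±1 (not J=0↔0): J: 4 → 5, ΔJ = +1 — passes.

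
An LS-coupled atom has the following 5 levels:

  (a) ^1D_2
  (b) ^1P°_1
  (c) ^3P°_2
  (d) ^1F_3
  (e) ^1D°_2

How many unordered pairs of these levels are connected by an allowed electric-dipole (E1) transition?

(a)–(b): allowed.
(a)–(c): forbidden (ΔS).
(a)–(d): forbidden (parity).
(a)–(e): allowed.
(b)–(c): forbidden (parity, ΔS).
(b)–(d): forbidden (ΔL, ΔJ).
(b)–(e): forbidden (parity).
(c)–(d): forbidden (ΔS, ΔL).
(c)–(e): forbidden (parity, ΔS).
(d)–(e): allowed.
Allowed pairs: 3 of 10.

3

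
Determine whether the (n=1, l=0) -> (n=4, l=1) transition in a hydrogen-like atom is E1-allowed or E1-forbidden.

l: 0 → 1 (Δl = +1). Δl = ±1 ok.
All E1 selection rules are satisfied.

allowed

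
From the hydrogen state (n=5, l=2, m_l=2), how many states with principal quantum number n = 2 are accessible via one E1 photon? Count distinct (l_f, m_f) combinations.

E1 requires Δl = ±1, so l_f ∈ {1, 3}; with 0 ≤ l_f ≤ n_f−1 = 1, the allowed l_f values are {1}.
For l_f = 1: m_f ∈ {m_i−1, m_i, m_i+1} ∩ [−1, 1] = {1} → 1 state.
Total: 1.

1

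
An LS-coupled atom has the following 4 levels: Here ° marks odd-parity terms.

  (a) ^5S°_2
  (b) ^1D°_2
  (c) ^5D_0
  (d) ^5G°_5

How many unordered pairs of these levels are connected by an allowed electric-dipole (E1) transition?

(a)–(b): forbidden (parity, ΔS, ΔL).
(a)–(c): forbidden (ΔL, ΔJ).
(a)–(d): forbidden (parity, ΔL, ΔJ).
(b)–(c): forbidden (ΔS, ΔJ).
(b)–(d): forbidden (parity, ΔS, ΔL, ΔJ).
(c)–(d): forbidden (ΔL, ΔJ).
Allowed pairs: 0 of 6.

0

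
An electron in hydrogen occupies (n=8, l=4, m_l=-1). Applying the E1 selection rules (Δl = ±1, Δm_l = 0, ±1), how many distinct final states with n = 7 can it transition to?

6

E1 requires Δl = ±1, so l_f ∈ {3, 5}; with 0 ≤ l_f ≤ n_f−1 = 6, the allowed l_f values are {3, 5}.
For l_f = 3: m_f ∈ {m_i−1, m_i, m_i+1} ∩ [−3, 3] = {-2, -1, 0} → 3 states.
For l_f = 5: m_f ∈ {m_i−1, m_i, m_i+1} ∩ [−5, 5] = {-2, -1, 0} → 3 states.
Total: 6.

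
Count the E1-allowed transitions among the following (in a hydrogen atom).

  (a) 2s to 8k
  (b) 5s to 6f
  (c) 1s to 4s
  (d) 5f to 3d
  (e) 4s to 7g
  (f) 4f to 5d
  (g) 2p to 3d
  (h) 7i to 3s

3

(a) forbidden — Δl = +7 (E1 requires Δl = ±1)
(b) forbidden — Δl = +3 (E1 requires Δl = ±1)
(c) forbidden — Δl = +0 (E1 requires Δl = ±1)
(d) allowed
(e) forbidden — Δl = +4 (E1 requires Δl = ±1)
(f) allowed
(g) allowed
(h) forbidden — Δl = -6 (E1 requires Δl = ±1)
Total allowed: 3 of 8.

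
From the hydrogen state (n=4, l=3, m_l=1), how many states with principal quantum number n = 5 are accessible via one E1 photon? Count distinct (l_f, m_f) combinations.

E1 requires Δl = ±1, so l_f ∈ {2, 4}; with 0 ≤ l_f ≤ n_f−1 = 4, the allowed l_f values are {2, 4}.
For l_f = 2: m_f ∈ {m_i−1, m_i, m_i+1} ∩ [−2, 2] = {0, 1, 2} → 3 states.
For l_f = 4: m_f ∈ {m_i−1, m_i, m_i+1} ∩ [−4, 4] = {0, 1, 2} → 3 states.
Total: 6.

6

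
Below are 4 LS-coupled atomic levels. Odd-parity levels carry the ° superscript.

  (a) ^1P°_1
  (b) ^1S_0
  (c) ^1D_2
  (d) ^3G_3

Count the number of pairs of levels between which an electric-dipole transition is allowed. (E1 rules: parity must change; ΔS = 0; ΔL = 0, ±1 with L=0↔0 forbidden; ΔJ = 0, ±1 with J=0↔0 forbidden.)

2

(a)–(b): allowed.
(a)–(c): allowed.
(a)–(d): forbidden (ΔS, ΔL, ΔJ).
(b)–(c): forbidden (parity, ΔL, ΔJ).
(b)–(d): forbidden (parity, ΔS, ΔL, ΔJ).
(c)–(d): forbidden (parity, ΔS, ΔL).
Allowed pairs: 2 of 6.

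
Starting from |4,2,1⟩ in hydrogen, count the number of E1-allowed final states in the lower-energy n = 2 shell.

E1 requires Δl = ±1, so l_f ∈ {1, 3}; with 0 ≤ l_f ≤ n_f−1 = 1, the allowed l_f values are {1}.
For l_f = 1: m_f ∈ {m_i−1, m_i, m_i+1} ∩ [−1, 1] = {0, 1} → 2 states.
Total: 2.

2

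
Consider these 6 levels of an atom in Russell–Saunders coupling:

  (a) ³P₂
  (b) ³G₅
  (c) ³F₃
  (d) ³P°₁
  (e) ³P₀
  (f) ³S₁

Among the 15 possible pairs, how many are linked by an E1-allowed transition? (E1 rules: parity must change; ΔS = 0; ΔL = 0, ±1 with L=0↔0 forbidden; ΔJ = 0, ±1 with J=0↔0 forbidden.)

3

(a)–(b): forbidden (parity, ΔL, ΔJ).
(a)–(c): forbidden (parity, ΔL).
(a)–(d): allowed.
(a)–(e): forbidden (parity, ΔJ).
(a)–(f): forbidden (parity).
(b)–(c): forbidden (parity, ΔJ).
(b)–(d): forbidden (ΔL, ΔJ).
(b)–(e): forbidden (parity, ΔL, ΔJ).
(b)–(f): forbidden (parity, ΔL, ΔJ).
(c)–(d): forbidden (ΔL, ΔJ).
(c)–(e): forbidden (parity, ΔL, ΔJ).
(c)–(f): forbidden (parity, ΔL, ΔJ).
(d)–(e): allowed.
(d)–(f): allowed.
(e)–(f): forbidden (parity).
Allowed pairs: 3 of 15.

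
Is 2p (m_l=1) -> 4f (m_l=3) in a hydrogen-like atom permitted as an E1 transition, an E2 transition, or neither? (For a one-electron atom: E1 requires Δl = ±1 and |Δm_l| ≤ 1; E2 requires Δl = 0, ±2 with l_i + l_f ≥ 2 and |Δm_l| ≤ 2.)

Δl = 3 − 1 = +2; l_i + l_f = 4.
Δm_l = +2.
E1 (Δl = ±1, |Δm_l| ≤ 1): not satisfied.
E2 (Δl = 0,±2, l_i+l_f ≥ 2, |Δm_l| ≤ 2): satisfied.

E2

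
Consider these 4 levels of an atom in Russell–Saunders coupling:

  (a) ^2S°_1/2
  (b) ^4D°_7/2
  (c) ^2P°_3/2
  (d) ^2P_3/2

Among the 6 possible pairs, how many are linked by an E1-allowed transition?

(a)–(b): forbidden (parity, ΔS, ΔL, ΔJ).
(a)–(c): forbidden (parity).
(a)–(d): allowed.
(b)–(c): forbidden (parity, ΔS, ΔJ).
(b)–(d): forbidden (ΔS, ΔJ).
(c)–(d): allowed.
Allowed pairs: 2 of 6.

2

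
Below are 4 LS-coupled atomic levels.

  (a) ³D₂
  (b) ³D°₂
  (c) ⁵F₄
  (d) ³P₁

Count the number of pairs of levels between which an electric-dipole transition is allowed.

2

(a)–(b): allowed.
(a)–(c): forbidden (parity, ΔS, ΔJ).
(a)–(d): forbidden (parity).
(b)–(c): forbidden (ΔS, ΔJ).
(b)–(d): allowed.
(c)–(d): forbidden (parity, ΔS, ΔL, ΔJ).
Allowed pairs: 2 of 6.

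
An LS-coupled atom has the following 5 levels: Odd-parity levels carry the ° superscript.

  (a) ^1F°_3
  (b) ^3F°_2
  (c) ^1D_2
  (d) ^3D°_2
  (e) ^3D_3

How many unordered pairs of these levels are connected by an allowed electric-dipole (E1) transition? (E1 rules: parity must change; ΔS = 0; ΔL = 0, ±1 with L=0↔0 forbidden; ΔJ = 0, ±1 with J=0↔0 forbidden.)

(a)–(b): forbidden (parity, ΔS).
(a)–(c): allowed.
(a)–(d): forbidden (parity, ΔS).
(a)–(e): forbidden (ΔS).
(b)–(c): forbidden (ΔS).
(b)–(d): forbidden (parity).
(b)–(e): allowed.
(c)–(d): forbidden (ΔS).
(c)–(e): forbidden (parity, ΔS).
(d)–(e): allowed.
Allowed pairs: 3 of 10.

3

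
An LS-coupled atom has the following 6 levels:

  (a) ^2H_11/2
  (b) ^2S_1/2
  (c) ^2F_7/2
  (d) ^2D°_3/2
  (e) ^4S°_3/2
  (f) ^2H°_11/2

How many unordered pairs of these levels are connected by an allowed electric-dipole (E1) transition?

1

(a)–(b): forbidden (parity, ΔL, ΔJ).
(a)–(c): forbidden (parity, ΔL, ΔJ).
(a)–(d): forbidden (ΔL, ΔJ).
(a)–(e): forbidden (ΔS, ΔL, ΔJ).
(a)–(f): allowed.
(b)–(c): forbidden (parity, ΔL, ΔJ).
(b)–(d): forbidden (ΔL).
(b)–(e): forbidden (ΔS, ΔL).
(b)–(f): forbidden (ΔL, ΔJ).
(c)–(d): forbidden (ΔJ).
(c)–(e): forbidden (ΔS, ΔL, ΔJ).
(c)–(f): forbidden (ΔL, ΔJ).
(d)–(e): forbidden (parity, ΔS, ΔL).
(d)–(f): forbidden (parity, ΔL, ΔJ).
(e)–(f): forbidden (parity, ΔS, ΔL, ΔJ).
Allowed pairs: 1 of 15.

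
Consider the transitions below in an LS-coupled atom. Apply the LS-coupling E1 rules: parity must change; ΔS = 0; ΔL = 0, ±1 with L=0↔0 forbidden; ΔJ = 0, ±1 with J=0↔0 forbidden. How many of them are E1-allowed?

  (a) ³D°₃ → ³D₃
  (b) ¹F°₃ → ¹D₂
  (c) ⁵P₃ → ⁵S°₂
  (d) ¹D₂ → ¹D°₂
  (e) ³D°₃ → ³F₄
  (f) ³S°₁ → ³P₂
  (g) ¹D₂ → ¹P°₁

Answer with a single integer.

7

(a) allowed
(b) allowed
(c) allowed
(d) allowed
(e) allowed
(f) allowed
(g) allowed
Total allowed: 7 of 7.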